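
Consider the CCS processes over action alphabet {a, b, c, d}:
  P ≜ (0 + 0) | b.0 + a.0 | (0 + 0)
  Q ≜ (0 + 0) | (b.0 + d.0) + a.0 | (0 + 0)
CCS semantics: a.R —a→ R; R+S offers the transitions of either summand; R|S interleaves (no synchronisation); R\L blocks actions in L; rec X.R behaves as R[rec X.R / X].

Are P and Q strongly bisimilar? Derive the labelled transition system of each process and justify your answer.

P ≁ Q

P's transition system — 3 states:
  u0 = (0 + 0) | b.0 + a.0 | (0 + 0) → =a=> u1, =b=> u2
  u1 = 0 | (0 + 0) → stopped
  u2 = (0 + 0) | 0 → stopped
Q's transition system — 3 states:
  v0 = (0 + 0) | (b.0 + d.0) + a.0 | (0 + 0) → =a=> v1, =b=> v2, =d=> v2
  v1 = 0 | (0 + 0) → stopped
  v2 = (0 + 0) | 0 → stopped
Bisimilarity quotient blocks:
  B0 = {u0}
  B1 = {u1, u2, v1, v2}
  B2 = {v0}
u0 ∈ B0, v0 ∈ B2 → different blocks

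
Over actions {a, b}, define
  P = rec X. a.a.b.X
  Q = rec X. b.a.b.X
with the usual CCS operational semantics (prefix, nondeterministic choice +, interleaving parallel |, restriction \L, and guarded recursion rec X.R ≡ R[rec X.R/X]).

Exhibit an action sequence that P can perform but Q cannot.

P's transition system — 3 states:
  p0 = rec X. a.a.b.X | —a→ p1
  p1 = a.b.(rec X. a.a.b.X) | —a→ p2
  p2 = b.(rec X. a.a.b.X) | —b→ p0
Q's transition system — 3 states:
  q0 = rec X. b.a.b.X | —b→ q1
  q1 = a.b.(rec X. b.a.b.X) | —a→ q2
  q2 = b.(rec X. b.a.b.X) | —b→ q0
Trace ⟨a⟩ through P, begin at {p0}:
  after a @ step 1: {p1}
  — P admits the full trace.
Trace ⟨a⟩ through Q, begin at {q0}:
  after a @ step 1: ∅ (Q stuck)

a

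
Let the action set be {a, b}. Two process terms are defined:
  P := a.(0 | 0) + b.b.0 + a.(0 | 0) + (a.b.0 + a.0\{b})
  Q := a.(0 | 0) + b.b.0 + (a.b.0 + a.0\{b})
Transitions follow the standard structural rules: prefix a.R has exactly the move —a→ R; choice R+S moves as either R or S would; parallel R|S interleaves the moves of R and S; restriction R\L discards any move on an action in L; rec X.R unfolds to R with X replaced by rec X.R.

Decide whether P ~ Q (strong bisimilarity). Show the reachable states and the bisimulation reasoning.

LTS(P): 5 reachable states
  u0 = a.(0 | 0) + b.b.0 + a.(0 | 0) + (a.b.0 + a.0\{b}) ⊢ ··a··> u1, ··a··> u2, ··a··> u3, ··b··> u3
  u1 = 0 | 0 ⊢ stopped
  u2 = 0\{b} ⊢ stopped
  u3 = b.0 ⊢ ··b··> u4
  u4 = 0 ⊢ stopped
LTS(Q): 5 reachable states
  v0 = a.(0 | 0) + b.b.0 + (a.b.0 + a.0\{b}) ⊢ ··a··> v1, ··a··> v2, ··a··> v3, ··b··> v3
  v1 = 0 | 0 ⊢ stopped
  v2 = 0\{b} ⊢ stopped
  v3 = b.0 ⊢ ··b··> v4
  v4 = 0 ⊢ stopped
Coarsest stable partition (strong bisimilarity classes):
  B0 = {u0, v0}
  B1 = {u1, u2, u4, v1, v2, v4}
  B2 = {u3, v3}
u0 ∈ B0, v0 ∈ B0 → same block

P ~ Q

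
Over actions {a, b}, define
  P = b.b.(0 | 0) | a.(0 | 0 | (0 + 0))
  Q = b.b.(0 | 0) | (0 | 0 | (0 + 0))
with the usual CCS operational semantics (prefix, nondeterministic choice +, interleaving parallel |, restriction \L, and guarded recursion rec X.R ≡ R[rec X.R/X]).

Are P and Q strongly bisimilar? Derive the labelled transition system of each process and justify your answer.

not bisimilar

P's transition system — 6 states:
  p0 = b.b.(0 | 0) | a.(0 | 0 | (0 + 0)) → —a→ p1, —b→ p2
  p1 = b.b.(0 | 0) | (0 | 0 | (0 + 0)) → —b→ p3
  p2 = b.(0 | 0) | a.(0 | 0 | (0 + 0)) → —a→ p3, —b→ p4
  p3 = b.(0 | 0) | (0 | 0 | (0 + 0)) → —b→ p5
  p4 = 0 | 0 | a.(0 | 0 | (0 + 0)) → —a→ p5
  p5 = 0 | 0 | (0 | 0 | (0 + 0)) → ∅
Q's transition system — 3 states:
  q0 = b.b.(0 | 0) | (0 | 0 | (0 + 0)) → —b→ q1
  q1 = b.(0 | 0) | (0 | 0 | (0 + 0)) → —b→ q2
  q2 = 0 | 0 | (0 | 0 | (0 + 0)) → ∅
Bisimilarity quotient blocks:
  B0 = {p0}
  B1 = {p2}
  B2 = {p4}
  B3 = {p5, q2}
  B4 = {p3, q1}
  B5 = {p1, q0}
p0 ∈ B0, q0 ∈ B5 → different blocks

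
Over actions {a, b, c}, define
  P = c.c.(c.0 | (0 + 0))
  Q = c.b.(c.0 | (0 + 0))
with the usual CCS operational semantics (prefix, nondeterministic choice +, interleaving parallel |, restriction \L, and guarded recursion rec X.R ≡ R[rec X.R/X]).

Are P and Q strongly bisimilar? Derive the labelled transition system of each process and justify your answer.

not bisimilar

Reachable graph of P (4 states):
  s0 = c.c.(c.0 | (0 + 0)) :: —c→ s1
  s1 = c.(c.0 | (0 + 0)) :: —c→ s2
  s2 = c.0 | (0 + 0) :: —c→ s3
  s3 = 0 | (0 + 0) :: ·
Reachable graph of Q (4 states):
  t0 = c.b.(c.0 | (0 + 0)) :: —c→ t1
  t1 = b.(c.0 | (0 + 0)) :: —b→ t2
  t2 = c.0 | (0 + 0) :: —c→ t3
  t3 = 0 | (0 + 0) :: ·
Partition-refinement fixed point:
  B0 = {s0}
  B1 = {s1}
  B2 = {s2, t2}
  B3 = {s3, t3}
  B4 = {t0}
  B5 = {t1}
s0 ∈ B0, t0 ∈ B4 → different blocks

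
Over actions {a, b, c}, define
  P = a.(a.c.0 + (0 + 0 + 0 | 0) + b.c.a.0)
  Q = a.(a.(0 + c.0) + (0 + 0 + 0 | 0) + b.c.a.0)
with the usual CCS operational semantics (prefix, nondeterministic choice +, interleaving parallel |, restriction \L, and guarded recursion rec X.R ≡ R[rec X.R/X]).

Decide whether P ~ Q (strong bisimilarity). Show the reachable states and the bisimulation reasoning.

bisimilar

LTS(P): 6 reachable states
  p0 = a.(a.c.0 + (0 + 0 + 0 | 0) + b.c.a.0) ⊢ -a-> p1
  p1 = a.c.0 + (0 + 0 + 0 | 0) + b.c.a.0 ⊢ -a-> p2, -b-> p3
  p2 = c.0 ⊢ -c-> p4
  p3 = c.a.0 ⊢ -c-> p5
  p4 = 0 ⊢ (no moves)
  p5 = a.0 ⊢ -a-> p4
LTS(Q): 6 reachable states
  q0 = a.(a.(0 + c.0) + (0 + 0 + 0 | 0) + b.c.a.0) ⊢ -a-> q1
  q1 = a.(0 + c.0) + (0 + 0 + 0 | 0) + b.c.a.0 ⊢ -a-> q2, -b-> q3
  q2 = 0 + c.0 ⊢ -c-> q4
  q3 = c.a.0 ⊢ -c-> q5
  q4 = 0 ⊢ (no moves)
  q5 = a.0 ⊢ -a-> q4
Bisimilarity quotient blocks:
  B0 = {p0, q0}
  B1 = {p1, q1}
  B2 = {p3, q3}
  B3 = {p5, q5}
  B4 = {p4, q4}
  B5 = {p2, q2}
p0 ∈ B0, q0 ∈ B0 → same block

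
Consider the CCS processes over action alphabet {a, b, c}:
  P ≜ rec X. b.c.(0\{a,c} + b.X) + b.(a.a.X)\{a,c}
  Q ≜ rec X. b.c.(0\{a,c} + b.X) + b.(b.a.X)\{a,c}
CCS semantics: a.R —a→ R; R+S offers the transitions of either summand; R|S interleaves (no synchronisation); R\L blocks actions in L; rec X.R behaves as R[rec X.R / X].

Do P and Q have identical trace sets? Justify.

traces(P) ≠ traces(Q) — witness ⟨bb⟩

Reachable graph of P (4 states):
  p0 = rec X. b.c.(0\{a,c} + b.X) + b.(a.a.X)\{a,c} | —b→ p1, —b→ p2
  p1 = (a.a.(rec X. b.c.(0\{a,c} + b.X) + b.(a.a.X)\{a,c}))\{a,c} | ∅
  p2 = c.(0\{a,c} + b.(rec X. b.c.(0\{a,c} + b.X) + b.(a.a.X)\{a,c})) | —c→ p3
  p3 = 0\{a,c} + b.(rec X. b.c.(0\{a,c} + b.X) + b.(a.a.X)\{a,c}) | —b→ p0
Reachable graph of Q (5 states):
  q0 = rec X. b.c.(0\{a,c} + b.X) + b.(b.a.X)\{a,c} | —b→ q1, —b→ q2
  q1 = (b.a.(rec X. b.c.(0\{a,c} + b.X) + b.(b.a.X)\{a,c}))\{a,c} | —b→ q3
  q2 = c.(0\{a,c} + b.(rec X. b.c.(0\{a,c} + b.X) + b.(b.a.X)\{a,c})) | —c→ q4
  q3 = (a.(rec X. b.c.(0\{a,c} + b.X) + b.(b.a.X)\{a,c}))\{a,c} | ∅
  q4 = 0\{a,c} + b.(rec X. b.c.(0\{a,c} + b.X) + b.(b.a.X)\{a,c}) | —b→ q0
Executing bb from Q (initial set {q0}):
  [1] b ⇒ {q1, q2}
  [2] b ⇒ {q3}
  ✓ Q
Executing bb from P (initial set {p0}):
  [1] b ⇒ {p1, p2}
  [2] b ⇒ no successor for P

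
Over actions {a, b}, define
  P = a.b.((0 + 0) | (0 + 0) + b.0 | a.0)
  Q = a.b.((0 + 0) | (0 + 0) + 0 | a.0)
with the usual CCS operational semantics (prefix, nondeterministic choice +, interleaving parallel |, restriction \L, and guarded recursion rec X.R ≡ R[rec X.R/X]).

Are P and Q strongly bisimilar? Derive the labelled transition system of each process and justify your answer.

LTS(P): 6 reachable states
  m0 = a.b.((0 + 0) | (0 + 0) + b.0 | a.0) → -a-> m1
  m1 = b.((0 + 0) | (0 + 0) + b.0 | a.0) → -b-> m2
  m2 = (0 + 0) | (0 + 0) + b.0 | a.0 → -a-> m3, -b-> m4
  m3 = b.0 | 0 → -b-> m5
  m4 = 0 | a.0 → -a-> m5
  m5 = 0 | 0 → deadlocked
LTS(Q): 4 reachable states
  n0 = a.b.((0 + 0) | (0 + 0) + 0 | a.0) → -a-> n1
  n1 = b.((0 + 0) | (0 + 0) + 0 | a.0) → -b-> n2
  n2 = (0 + 0) | (0 + 0) + 0 | a.0 → -a-> n3
  n3 = 0 | 0 → deadlocked
Bisimilarity quotient blocks:
  B0 = {m0}
  B1 = {m1}
  B2 = {m2}
  B3 = {m4, n2}
  B4 = {m5, n3}
  B5 = {m3}
  B6 = {n0}
  B7 = {n1}
m0 ∈ B0, n0 ∈ B6 → different blocks

NO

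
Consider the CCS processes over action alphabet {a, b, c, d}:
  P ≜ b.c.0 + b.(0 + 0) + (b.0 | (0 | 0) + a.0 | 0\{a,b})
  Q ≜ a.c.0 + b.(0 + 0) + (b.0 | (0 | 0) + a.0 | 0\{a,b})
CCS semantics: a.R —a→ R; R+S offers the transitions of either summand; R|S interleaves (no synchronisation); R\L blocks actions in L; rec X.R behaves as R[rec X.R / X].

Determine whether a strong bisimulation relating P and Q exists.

P ≁ Q

LTS(P): 6 reachable states
  m0 = b.c.0 + b.(0 + 0) + (b.0 | (0 | 0) + a.0 | 0\{a,b}) :: —a→ m1, —b→ m2, —b→ m3, —b→ m4
  m1 = 0 | 0\{a,b} :: ∅
  m2 = 0 + 0 :: ∅
  m3 = 0 | (0 | 0) :: ∅
  m4 = c.0 :: —c→ m5
  m5 = 0 :: ∅
LTS(Q): 6 reachable states
  n0 = a.c.0 + b.(0 + 0) + (b.0 | (0 | 0) + a.0 | 0\{a,b}) :: —a→ n1, —a→ n2, —b→ n3, —b→ n4
  n1 = 0 | 0\{a,b} :: ∅
  n2 = c.0 :: —c→ n5
  n3 = 0 + 0 :: ∅
  n4 = 0 | (0 | 0) :: ∅
  n5 = 0 :: ∅
Partition-refinement fixed point:
  B0 = {m0}
  B1 = {m1, m2, m3, m5, n1, n3, n4, n5}
  B2 = {m4, n2}
  B3 = {n0}
m0 ∈ B0, n0 ∈ B3 → different blocks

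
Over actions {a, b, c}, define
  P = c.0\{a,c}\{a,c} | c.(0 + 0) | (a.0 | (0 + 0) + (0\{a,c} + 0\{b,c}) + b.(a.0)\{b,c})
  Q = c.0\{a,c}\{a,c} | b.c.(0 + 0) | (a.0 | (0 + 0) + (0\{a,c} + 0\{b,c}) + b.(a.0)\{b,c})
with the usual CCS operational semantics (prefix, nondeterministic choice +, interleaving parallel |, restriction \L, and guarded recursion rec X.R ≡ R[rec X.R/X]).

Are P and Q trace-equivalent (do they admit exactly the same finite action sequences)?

Reachable graph of P (16 states):
  s0 = c.0\{a,c}\{a,c} | c.(0 + 0) | (a.0 | (0 + 0) + (0\{a,c} + 0\{b,c}) + b.(a.0)\{b,c}) → ··a··> s1, ··b··> s2, ··c··> s3, ··c··> s4
  s1 = c.0\{a,c}\{a,c} | c.(0 + 0) | (0 | (0 + 0)) → ··c··> s5, ··c··> s6
  s2 = c.0\{a,c}\{a,c} | c.(0 + 0) | (a.0)\{b,c} → ··a··> s7, ··c··> s8, ··c··> s9
  s3 = 0\{a,c}\{a,c} | c.(0 + 0) | (a.0 | (0 + 0) + (0\{a,c} + 0\{b,c}) + b.(a.0)\{b,c}) → ··a··> s5, ··b··> s8, ··c··> s10
  s4 = c.0\{a,c}\{a,c} | (0 + 0) | (a.0 | (0 + 0) + (0\{a,c} + 0\{b,c}) + b.(a.0)\{b,c}) → ··a··> s6, ··b··> s9, ··c··> s10
  s5 = 0\{a,c}\{a,c} | c.(0 + 0) | (0 | (0 + 0)) → ··c··> s11
  s6 = c.0\{a,c}\{a,c} | (0 + 0) | (0 | (0 + 0)) → ··c··> s11
  s7 = c.0\{a,c}\{a,c} | c.(0 + 0) | 0\{b,c} → ··c··> s12, ··c··> s13
  s8 = 0\{a,c}\{a,c} | c.(0 + 0) | (a.0)\{b,c} → ··a··> s12, ··c··> s14
  s9 = c.0\{a,c}\{a,c} | (0 + 0) | (a.0)\{b,c} → ··a··> s13, ··c··> s14
  s10 = 0\{a,c}\{a,c} | (0 + 0) | (a.0 | (0 + 0) + (0\{a,c} + 0\{b,c}) + b.(a.0)\{b,c}) → ··a··> s11, ··b··> s14
  s11 = 0\{a,c}\{a,c} | (0 + 0) | (0 | (0 + 0)) → deadlocked
  s12 = 0\{a,c}\{a,c} | c.(0 + 0) | 0\{b,c} → ··c··> s15
  s13 = c.0\{a,c}\{a,c} | (0 + 0) | 0\{b,c} → ··c··> s15
  s14 = 0\{a,c}\{a,c} | (0 + 0) | (a.0)\{b,c} → ··a··> s15
  s15 = 0\{a,c}\{a,c} | (0 + 0) | 0\{b,c} → deadlocked
Reachable graph of Q (24 states):
  t0 = c.0\{a,c}\{a,c} | b.c.(0 + 0) | (a.0 | (0 + 0) + (0\{a,c} + 0\{b,c}) + b.(a.0)\{b,c}) → ··a··> t1, ··b··> t2, ··b··> t3, ··c··> t4
  t1 = c.0\{a,c}\{a,c} | b.c.(0 + 0) | (0 | (0 + 0)) → ··b··> t5, ··c··> t6
  t2 = c.0\{a,c}\{a,c} | b.c.(0 + 0) | (a.0)\{b,c} → ··a··> t7, ··b··> t8, ··c··> t9
  t3 = c.0\{a,c}\{a,c} | c.(0 + 0) | (a.0 | (0 + 0) + (0\{a,c} + 0\{b,c}) + b.(a.0)\{b,c}) → ··a··> t5, ··b··> t8, ··c··> t10, ··c··> t11
  t4 = 0\{a,c}\{a,c} | b.c.(0 + 0) | (a.0 | (0 + 0) + (0\{a,c} + 0\{b,c}) + b.(a.0)\{b,c}) → ··a··> t6, ··b··> t10, ··b··> t9
  t5 = c.0\{a,c}\{a,c} | c.(0 + 0) | (0 | (0 + 0)) → ··c··> t12, ··c··> t13
  t6 = 0\{a,c}\{a,c} | b.c.(0 + 0) | (0 | (0 + 0)) → ··b··> t12
  t7 = c.0\{a,c}\{a,c} | b.c.(0 + 0) | 0\{b,c} → ··b··> t14, ··c··> t15
  t8 = c.0\{a,c}\{a,c} | c.(0 + 0) | (a.0)\{b,c} → ··a··> t14, ··c··> t16, ··c··> t17
  t9 = 0\{a,c}\{a,c} | b.c.(0 + 0) | (a.0)\{b,c} → ··a··> t15, ··b··> t16
  t10 = 0\{a,c}\{a,c} | c.(0 + 0) | (a.0 | (0 + 0) + (0\{a,c} + 0\{b,c}) + b.(a.0)\{b,c}) → ··a··> t12, ··b··> t16, ··c··> t18
  t11 = c.0\{a,c}\{a,c} | (0 + 0) | (a.0 | (0 + 0) + (0\{a,c} + 0\{b,c}) + b.(a.0)\{b,c}) → ··a··> t13, ··b··> t17, ··c··> t18
  t12 = 0\{a,c}\{a,c} | c.(0 + 0) | (0 | (0 + 0)) → ··c··> t19
  t13 = c.0\{a,c}\{a,c} | (0 + 0) | (0 | (0 + 0)) → ··c··> t19
  t14 = c.0\{a,c}\{a,c} | c.(0 + 0) | 0\{b,c} → ··c··> t20, ··c··> t21
  t15 = 0\{a,c}\{a,c} | b.c.(0 + 0) | 0\{b,c} → ··b··> t20
  t16 = 0\{a,c}\{a,c} | c.(0 + 0) | (a.0)\{b,c} → ··a··> t20, ··c··> t22
  t17 = c.0\{a,c}\{a,c} | (0 + 0) | (a.0)\{b,c} → ··a··> t21, ··c··> t22
  t18 = 0\{a,c}\{a,c} | (0 + 0) | (a.0 | (0 + 0) + (0\{a,c} + 0\{b,c}) + b.(a.0)\{b,c}) → ··a··> t19, ··b··> t22
  t19 = 0\{a,c}\{a,c} | (0 + 0) | (0 | (0 + 0)) → deadlocked
  t20 = 0\{a,c}\{a,c} | c.(0 + 0) | 0\{b,c} → ··c··> t23
  t21 = c.0\{a,c}\{a,c} | (0 + 0) | 0\{b,c} → ··c··> t23
  t22 = 0\{a,c}\{a,c} | (0 + 0) | (a.0)\{b,c} → ··a··> t23
  t23 = 0\{a,c}\{a,c} | (0 + 0) | 0\{b,c} → deadlocked
Run σ = ⟨cc⟩ on P: start {s0}
  [1] c ⇒ {s3, s4}
  [2] c ⇒ {s10}
  ✓ P
Run σ = ⟨cc⟩ on Q: start {t0}
  [1] c ⇒ {t4}
  [2] c ⇒ ∅ (Q stuck)

trace-distinct — witness ⟨cc⟩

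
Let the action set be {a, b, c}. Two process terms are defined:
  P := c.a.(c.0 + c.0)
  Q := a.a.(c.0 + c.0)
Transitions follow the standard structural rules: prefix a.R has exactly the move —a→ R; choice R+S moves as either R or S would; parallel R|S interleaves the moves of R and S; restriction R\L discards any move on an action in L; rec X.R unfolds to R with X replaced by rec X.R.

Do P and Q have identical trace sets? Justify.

traces(P) ≠ traces(Q) — witness ⟨c⟩

Reachable graph of P (4 states):
  u0 = c.a.(c.0 + c.0) | ··c··> u1
  u1 = a.(c.0 + c.0) | ··a··> u2
  u2 = c.0 + c.0 | ··c··> u3
  u3 = 0 | deadlocked
Reachable graph of Q (4 states):
  v0 = a.a.(c.0 + c.0) | ··a··> v1
  v1 = a.(c.0 + c.0) | ··a··> v2
  v2 = c.0 + c.0 | ··c··> v3
  v3 = 0 | deadlocked
Run σ = ⟨c⟩ on P: start {u0}
  after c @ step 1: {u1}
  ✓ P
Run σ = ⟨c⟩ on Q: start {v0}
  after c @ step 1: ∅  — Q cannot continue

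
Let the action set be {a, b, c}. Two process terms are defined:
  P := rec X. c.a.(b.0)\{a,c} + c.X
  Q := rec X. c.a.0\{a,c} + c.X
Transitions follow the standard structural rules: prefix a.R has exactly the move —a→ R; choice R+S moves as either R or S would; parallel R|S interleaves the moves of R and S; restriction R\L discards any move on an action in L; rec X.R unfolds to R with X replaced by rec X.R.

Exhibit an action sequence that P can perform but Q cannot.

cab

P's transition system — 4 states:
  m0 = rec X. c.a.(b.0)\{a,c} + c.X :: —c→ m0, —c→ m1
  m1 = a.(b.0)\{a,c} :: —a→ m2
  m2 = (b.0)\{a,c} :: —b→ m3
  m3 = 0\{a,c} :: (no moves)
Q's transition system — 3 states:
  n0 = rec X. c.a.0\{a,c} + c.X :: —c→ n0, —c→ n1
  n1 = a.0\{a,c} :: —a→ n2
  n2 = 0\{a,c} :: (no moves)
Run σ = ⟨cab⟩ on P: start {m0}
  [1] c ⇒ {m0, m1}
  [2] a ⇒ {m2}
  [3] b ⇒ {m3}
  ✓ P
Run σ = ⟨cab⟩ on Q: start {n0}
  [1] c ⇒ {n0, n1}
  [2] a ⇒ {n2}
  [3] b ⇒ ∅  — Q cannot continue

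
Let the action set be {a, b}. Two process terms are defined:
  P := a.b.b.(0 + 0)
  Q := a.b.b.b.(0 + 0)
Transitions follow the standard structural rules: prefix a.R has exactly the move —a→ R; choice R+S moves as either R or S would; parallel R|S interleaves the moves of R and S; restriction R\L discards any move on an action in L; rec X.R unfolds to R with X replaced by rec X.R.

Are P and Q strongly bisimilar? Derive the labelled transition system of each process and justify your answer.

not bisimilar

LTS(P): 4 reachable states
  p0 = a.b.b.(0 + 0) ⊢ —a→ p1
  p1 = b.b.(0 + 0) ⊢ —b→ p2
  p2 = b.(0 + 0) ⊢ —b→ p3
  p3 = 0 + 0 ⊢ (no moves)
LTS(Q): 5 reachable states
  q0 = a.b.b.b.(0 + 0) ⊢ —a→ q1
  q1 = b.b.b.(0 + 0) ⊢ —b→ q2
  q2 = b.b.(0 + 0) ⊢ —b→ q3
  q3 = b.(0 + 0) ⊢ —b→ q4
  q4 = 0 + 0 ⊢ (no moves)
Bisimilarity quotient blocks:
  B0 = {p0}
  B1 = {p1, q2}
  B2 = {p2, q3}
  B3 = {p3, q4}
  B4 = {q0}
  B5 = {q1}
p0 ∈ B0, q0 ∈ B4 → different blocks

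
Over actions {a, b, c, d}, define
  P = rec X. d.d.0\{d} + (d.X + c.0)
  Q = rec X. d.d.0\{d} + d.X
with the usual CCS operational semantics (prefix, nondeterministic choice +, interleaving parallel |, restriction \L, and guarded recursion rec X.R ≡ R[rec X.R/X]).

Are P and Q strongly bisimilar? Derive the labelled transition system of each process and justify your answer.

Reachable graph of P (4 states):
  s0 = rec X. d.d.0\{d} + (d.X + c.0) | —c→ s1, —d→ s0, —d→ s2
  s1 = 0 | deadlocked
  s2 = d.0\{d} | —d→ s3
  s3 = 0\{d} | deadlocked
Reachable graph of Q (3 states):
  t0 = rec X. d.d.0\{d} + d.X | —d→ t0, —d→ t1
  t1 = d.0\{d} | —d→ t2
  t2 = 0\{d} | deadlocked
Coarsest stable partition (strong bisimilarity classes):
  B0 = {s0}
  B1 = {s1, s3, t2}
  B2 = {s2, t1}
  B3 = {t0}
s0 ∈ B0, t0 ∈ B3 → different blocks

NO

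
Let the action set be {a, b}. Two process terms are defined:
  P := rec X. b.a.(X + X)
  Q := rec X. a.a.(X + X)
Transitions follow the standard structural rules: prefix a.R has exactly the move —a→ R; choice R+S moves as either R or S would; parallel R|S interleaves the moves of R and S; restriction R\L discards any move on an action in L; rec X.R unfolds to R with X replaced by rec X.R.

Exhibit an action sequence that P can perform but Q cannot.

P's transition system — 3 states:
  s0 = rec X. b.a.(X + X) has moves —b→ s1
  s1 = a.((rec X. b.a.(X + X)) + (rec X. b.a.(X + X))) has moves —a→ s2
  s2 = (rec X. b.a.(X + X)) + (rec X. b.a.(X + X)) has moves —b→ s1
Q's transition system — 3 states:
  t0 = rec X. a.a.(X + X) has moves —a→ t1
  t1 = a.((rec X. a.a.(X + X)) + (rec X. a.a.(X + X))) has moves —a→ t2
  t2 = (rec X. a.a.(X + X)) + (rec X. a.a.(X + X)) has moves —a→ t1
Executing b from P (initial set {s0}):
  [1] b ⇒ {s1}
  ✓ P
Executing b from Q (initial set {t0}):
  [1] b ⇒ ∅ (Q stuck)

b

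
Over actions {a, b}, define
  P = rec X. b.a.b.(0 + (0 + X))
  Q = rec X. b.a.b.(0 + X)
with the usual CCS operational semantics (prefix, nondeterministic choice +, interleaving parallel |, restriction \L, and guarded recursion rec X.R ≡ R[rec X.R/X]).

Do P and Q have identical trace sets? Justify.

YES

P's transition system — 4 states:
  s0 = rec X. b.a.b.(0 + (0 + X)) ⊢ =b=> s1
  s1 = a.b.(0 + (0 + (rec X. b.a.b.(0 + (0 + X))))) ⊢ =a=> s2
  s2 = b.(0 + (0 + (rec X. b.a.b.(0 + (0 + X))))) ⊢ =b=> s3
  s3 = 0 + (0 + (rec X. b.a.b.(0 + (0 + X)))) ⊢ =b=> s1
Q's transition system — 4 states:
  t0 = rec X. b.a.b.(0 + X) ⊢ =b=> t1
  t1 = a.b.(0 + (rec X. b.a.b.(0 + X))) ⊢ =a=> t2
  t2 = b.(0 + (rec X. b.a.b.(0 + X))) ⊢ =b=> t3
  t3 = 0 + (rec X. b.a.b.(0 + X)) ⊢ =b=> t1
Bisimilarity quotient blocks:
  B0 = {s0, s3, t0, t3}
  B1 = {s1, t1}
  B2 = {s2, t2}
s0 ∈ B0, t0 ∈ B0 → same block
Bisimilar ⇒ trace-equivalent.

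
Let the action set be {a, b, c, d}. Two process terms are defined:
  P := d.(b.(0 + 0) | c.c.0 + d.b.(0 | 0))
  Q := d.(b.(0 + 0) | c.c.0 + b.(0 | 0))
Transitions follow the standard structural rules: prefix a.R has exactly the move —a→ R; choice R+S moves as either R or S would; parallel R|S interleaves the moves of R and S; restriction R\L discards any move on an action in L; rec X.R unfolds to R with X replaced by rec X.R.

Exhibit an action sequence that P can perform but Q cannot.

LTS(P): 9 reachable states
  p0 = d.(b.(0 + 0) | c.c.0 + d.b.(0 | 0)) has moves =d=> p1
  p1 = b.(0 + 0) | c.c.0 + d.b.(0 | 0) has moves =b=> p2, =c=> p3, =d=> p4
  p2 = (0 + 0) | c.c.0 has moves =c=> p5
  p3 = b.(0 + 0) | c.0 has moves =b=> p5, =c=> p6
  p4 = b.(0 | 0) has moves =b=> p7
  p5 = (0 + 0) | c.0 has moves =c=> p8
  p6 = b.(0 + 0) | 0 has moves =b=> p8
  p7 = 0 | 0 has moves ·
  p8 = (0 + 0) | 0 has moves ·
LTS(Q): 8 reachable states
  q0 = d.(b.(0 + 0) | c.c.0 + b.(0 | 0)) has moves =d=> q1
  q1 = b.(0 + 0) | c.c.0 + b.(0 | 0) has moves =b=> q2, =b=> q3, =c=> q4
  q2 = (0 + 0) | c.c.0 has moves =c=> q5
  q3 = 0 | 0 has moves ·
  q4 = b.(0 + 0) | c.0 has moves =b=> q5, =c=> q6
  q5 = (0 + 0) | c.0 has moves =c=> q7
  q6 = b.(0 + 0) | 0 has moves =b=> q7
  q7 = (0 + 0) | 0 has moves ·
Run σ = ⟨dd⟩ on P: start {p0}
  after d @ step 1: {p1}
  after d @ step 2: {p4}
  P completes σ.
Run σ = ⟨dd⟩ on Q: start {q0}
  after d @ step 1: {q1}
  after d @ step 2: ∅ (Q stuck)

dd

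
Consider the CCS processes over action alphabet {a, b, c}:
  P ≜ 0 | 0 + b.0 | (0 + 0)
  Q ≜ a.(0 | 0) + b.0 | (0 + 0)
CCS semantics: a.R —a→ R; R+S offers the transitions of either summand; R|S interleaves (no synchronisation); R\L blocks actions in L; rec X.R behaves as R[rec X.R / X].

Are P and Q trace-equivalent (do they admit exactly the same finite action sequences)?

LTS(P): 2 reachable states
  s0 = 0 | 0 + b.0 | (0 + 0) has moves -b-> s1
  s1 = 0 | (0 + 0) has moves ·
LTS(Q): 3 reachable states
  t0 = a.(0 | 0) + b.0 | (0 + 0) has moves -a-> t1, -b-> t2
  t1 = 0 | 0 has moves ·
  t2 = 0 | (0 + 0) has moves ·
Executing a from Q (initial set {t0}):
  after a @ step 1: {t1}
  Q completes σ.
Executing a from P (initial set {s0}):
  after a @ step 1: ∅  — P cannot continue

traces(P) ≠ traces(Q) — witness ⟨a⟩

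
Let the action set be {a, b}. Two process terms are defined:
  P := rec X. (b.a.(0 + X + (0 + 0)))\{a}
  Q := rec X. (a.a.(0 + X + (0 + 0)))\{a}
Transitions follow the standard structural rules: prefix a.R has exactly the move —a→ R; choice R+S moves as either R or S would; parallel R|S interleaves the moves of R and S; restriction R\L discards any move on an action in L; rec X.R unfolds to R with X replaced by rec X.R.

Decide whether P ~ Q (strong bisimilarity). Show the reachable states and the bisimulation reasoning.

P's transition system — 2 states:
  m0 = rec X. (b.a.(0 + X + (0 + 0)))\{a} has moves --b--▸ m1
  m1 = (a.(0 + (rec X. (b.a.(0 + X + (0 + 0)))\{a}) + (0 + 0)))\{a} has moves (no moves)
Q's transition system — 1 states:
  n0 = rec X. (a.a.(0 + X + (0 + 0)))\{a} has moves (no moves)
Partition-refinement fixed point:
  B0 = {m0}
  B1 = {m1, n0}
m0 ∈ B0, n0 ∈ B1 → different blocks

P ≁ Q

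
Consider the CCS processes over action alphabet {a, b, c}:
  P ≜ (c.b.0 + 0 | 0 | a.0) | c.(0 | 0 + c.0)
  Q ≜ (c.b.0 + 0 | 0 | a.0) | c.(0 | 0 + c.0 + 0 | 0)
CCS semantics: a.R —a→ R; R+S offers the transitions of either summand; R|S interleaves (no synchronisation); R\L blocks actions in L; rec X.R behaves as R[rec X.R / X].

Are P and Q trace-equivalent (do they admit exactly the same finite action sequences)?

YES

Reachable graph of P (12 states):
  s0 = (c.b.0 + 0 | 0 | a.0) | c.(0 | 0 + c.0) ⊢ -a-> s1, -c-> s2, -c-> s3
  s1 = 0 | 0 | 0 | c.(0 | 0 + c.0) ⊢ -c-> s4
  s2 = (c.b.0 + 0 | 0 | a.0) | (0 | 0 + c.0) ⊢ -a-> s4, -c-> s5, -c-> s6
  s3 = b.0 | c.(0 | 0 + c.0) ⊢ -b-> s7, -c-> s6
  s4 = 0 | 0 | 0 | (0 | 0 + c.0) ⊢ -c-> s8
  s5 = (c.b.0 + 0 | 0 | a.0) | 0 ⊢ -a-> s8, -c-> s9
  s6 = b.0 | (0 | 0 + c.0) ⊢ -b-> s10, -c-> s9
  s7 = 0 | c.(0 | 0 + c.0) ⊢ -c-> s10
  s8 = 0 | 0 | 0 | 0 ⊢ (no moves)
  s9 = b.0 | 0 ⊢ -b-> s11
  s10 = 0 | (0 | 0 + c.0) ⊢ -c-> s11
  s11 = 0 | 0 ⊢ (no moves)
Reachable graph of Q (12 states):
  t0 = (c.b.0 + 0 | 0 | a.0) | c.(0 | 0 + c.0 + 0 | 0) ⊢ -a-> t1, -c-> t2, -c-> t3
  t1 = 0 | 0 | 0 | c.(0 | 0 + c.0 + 0 | 0) ⊢ -c-> t4
  t2 = (c.b.0 + 0 | 0 | a.0) | (0 | 0 + c.0 + 0 | 0) ⊢ -a-> t4, -c-> t5, -c-> t6
  t3 = b.0 | c.(0 | 0 + c.0 + 0 | 0) ⊢ -b-> t7, -c-> t6
  t4 = 0 | 0 | 0 | (0 | 0 + c.0 + 0 | 0) ⊢ -c-> t8
  t5 = (c.b.0 + 0 | 0 | a.0) | 0 ⊢ -a-> t8, -c-> t9
  t6 = b.0 | (0 | 0 + c.0 + 0 | 0) ⊢ -b-> t10, -c-> t9
  t7 = 0 | c.(0 | 0 + c.0 + 0 | 0) ⊢ -c-> t10
  t8 = 0 | 0 | 0 | 0 ⊢ (no moves)
  t9 = b.0 | 0 ⊢ -b-> t11
  t10 = 0 | (0 | 0 + c.0 + 0 | 0) ⊢ -c-> t11
  t11 = 0 | 0 ⊢ (no moves)
Coarsest stable partition (strong bisimilarity classes):
  B0 = {s0, t0}
  B1 = {s3, t3}
  B2 = {s6, t6}
  B3 = {s10, s4, t10, t4}
  B4 = {s11, s8, t11, t8}
  B5 = {s9, t9}
  B6 = {s1, s7, t1, t7}
  B7 = {s2, t2}
  B8 = {s5, t5}
s0 ∈ B0, t0 ∈ B0 → same block
Bisimilar ⇒ trace-equivalent.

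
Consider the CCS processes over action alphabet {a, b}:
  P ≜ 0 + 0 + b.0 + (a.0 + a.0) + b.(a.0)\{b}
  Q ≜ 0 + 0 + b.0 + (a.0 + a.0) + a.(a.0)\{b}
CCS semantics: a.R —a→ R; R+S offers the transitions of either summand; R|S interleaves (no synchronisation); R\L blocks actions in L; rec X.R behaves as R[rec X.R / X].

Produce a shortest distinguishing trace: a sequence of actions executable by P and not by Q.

ba

LTS(P): 4 reachable states
  p0 = 0 + 0 + b.0 + (a.0 + a.0) + b.(a.0)\{b} → ··a··> p1, ··b··> p1, ··b··> p2
  p1 = 0 → ∅
  p2 = (a.0)\{b} → ··a··> p3
  p3 = 0\{b} → ∅
LTS(Q): 4 reachable states
  q0 = 0 + 0 + b.0 + (a.0 + a.0) + a.(a.0)\{b} → ··a··> q1, ··a··> q2, ··b··> q2
  q1 = (a.0)\{b} → ··a··> q3
  q2 = 0 → ∅
  q3 = 0\{b} → ∅
Executing ba from P (initial set {p0}):
  after b @ step 1: {p1, p2}
  after a @ step 2: {p3}
  P completes σ.
Executing ba from Q (initial set {q0}):
  after b @ step 1: {q2}
  after a @ step 2: ∅ (Q stuck)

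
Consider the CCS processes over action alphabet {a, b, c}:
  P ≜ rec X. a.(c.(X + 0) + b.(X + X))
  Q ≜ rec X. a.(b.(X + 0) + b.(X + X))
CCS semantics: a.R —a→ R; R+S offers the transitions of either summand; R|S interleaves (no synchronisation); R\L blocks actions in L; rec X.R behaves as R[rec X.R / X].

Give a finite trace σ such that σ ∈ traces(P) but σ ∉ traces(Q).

Reachable graph of P (4 states):
  p0 = rec X. a.(c.(X + 0) + b.(X + X)) has moves -a-> p1
  p1 = c.((rec X. a.(c.(X + 0) + b.(X + X))) + 0) + b.((rec X. a.(c.(X + 0) + b.(X + X))) + (rec X. a.(c.(X + 0) + b.(X + X)))) has moves -b-> p2, -c-> p3
  p2 = (rec X. a.(c.(X + 0) + b.(X + X))) + (rec X. a.(c.(X + 0) + b.(X + X))) has moves -a-> p1
  p3 = (rec X. a.(c.(X + 0) + b.(X + X))) + 0 has moves -a-> p1
Reachable graph of Q (4 states):
  q0 = rec X. a.(b.(X + 0) + b.(X + X)) has moves -a-> q1
  q1 = b.((rec X. a.(b.(X + 0) + b.(X + X))) + 0) + b.((rec X. a.(b.(X + 0) + b.(X + X))) + (rec X. a.(b.(X + 0) + b.(X + X)))) has moves -b-> q2, -b-> q3
  q2 = (rec X. a.(b.(X + 0) + b.(X + X))) + (rec X. a.(b.(X + 0) + b.(X + X))) has moves -a-> q1
  q3 = (rec X. a.(b.(X + 0) + b.(X + X))) + 0 has moves -a-> q1
Executing ac from P (initial set {p0}):
  step 1 (a): {p1}
  step 2 (c): {p3}
  P completes σ.
Executing ac from Q (initial set {q0}):
  step 1 (a): {q1}
  step 2 (c): ∅ (Q stuck)

ac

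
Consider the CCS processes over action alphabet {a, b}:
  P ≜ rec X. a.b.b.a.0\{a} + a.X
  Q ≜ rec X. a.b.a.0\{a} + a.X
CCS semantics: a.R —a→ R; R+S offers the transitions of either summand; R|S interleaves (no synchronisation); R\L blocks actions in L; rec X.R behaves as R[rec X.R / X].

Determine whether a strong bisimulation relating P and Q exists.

NO

LTS(P): 5 reachable states
  s0 = rec X. a.b.b.a.0\{a} + a.X has moves —a→ s0, —a→ s1
  s1 = b.b.a.0\{a} has moves —b→ s2
  s2 = b.a.0\{a} has moves —b→ s3
  s3 = a.0\{a} has moves —a→ s4
  s4 = 0\{a} has moves deadlocked
LTS(Q): 4 reachable states
  t0 = rec X. a.b.a.0\{a} + a.X has moves —a→ t0, —a→ t1
  t1 = b.a.0\{a} has moves —b→ t2
  t2 = a.0\{a} has moves —a→ t3
  t3 = 0\{a} has moves deadlocked
Bisimilarity quotient blocks:
  B0 = {s0}
  B1 = {s1}
  B2 = {s2, t1}
  B3 = {s3, t2}
  B4 = {s4, t3}
  B5 = {t0}
s0 ∈ B0, t0 ∈ B5 → different blocks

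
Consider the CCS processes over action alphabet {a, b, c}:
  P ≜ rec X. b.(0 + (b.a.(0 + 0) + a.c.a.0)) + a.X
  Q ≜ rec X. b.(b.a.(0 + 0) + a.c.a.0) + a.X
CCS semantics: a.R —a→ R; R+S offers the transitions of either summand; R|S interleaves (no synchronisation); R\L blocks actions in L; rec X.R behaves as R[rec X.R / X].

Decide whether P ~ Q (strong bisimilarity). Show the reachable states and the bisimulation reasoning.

P's transition system — 7 states:
  p0 = rec X. b.(0 + (b.a.(0 + 0) + a.c.a.0)) + a.X ⊢ —a→ p0, —b→ p1
  p1 = 0 + (b.a.(0 + 0) + a.c.a.0) ⊢ —a→ p2, —b→ p3
  p2 = c.a.0 ⊢ —c→ p4
  p3 = a.(0 + 0) ⊢ —a→ p5
  p4 = a.0 ⊢ —a→ p6
  p5 = 0 + 0 ⊢ (no moves)
  p6 = 0 ⊢ (no moves)
Q's transition system — 7 states:
  q0 = rec X. b.(b.a.(0 + 0) + a.c.a.0) + a.X ⊢ —a→ q0, —b→ q1
  q1 = b.a.(0 + 0) + a.c.a.0 ⊢ —a→ q2, —b→ q3
  q2 = c.a.0 ⊢ —c→ q4
  q3 = a.(0 + 0) ⊢ —a→ q5
  q4 = a.0 ⊢ —a→ q6
  q5 = 0 + 0 ⊢ (no moves)
  q6 = 0 ⊢ (no moves)
Partition-refinement fixed point:
  B0 = {p0, q0}
  B1 = {p1, q1}
  B2 = {p2, q2}
  B3 = {p3, p4, q3, q4}
  B4 = {p5, p6, q5, q6}
p0 ∈ B0, q0 ∈ B0 → same block

YES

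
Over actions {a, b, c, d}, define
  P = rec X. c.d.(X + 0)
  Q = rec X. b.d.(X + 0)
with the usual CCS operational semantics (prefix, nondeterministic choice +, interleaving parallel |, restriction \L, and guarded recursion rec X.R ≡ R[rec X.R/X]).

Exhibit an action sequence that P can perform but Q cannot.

LTS(P): 3 reachable states
  m0 = rec X. c.d.(X + 0) :: —c→ m1
  m1 = d.((rec X. c.d.(X + 0)) + 0) :: —d→ m2
  m2 = (rec X. c.d.(X + 0)) + 0 :: —c→ m1
LTS(Q): 3 reachable states
  n0 = rec X. b.d.(X + 0) :: —b→ n1
  n1 = d.((rec X. b.d.(X + 0)) + 0) :: —d→ n2
  n2 = (rec X. b.d.(X + 0)) + 0 :: —b→ n1
Run σ = ⟨c⟩ on P: start {m0}
  after c @ step 1: {m1}
  — P admits the full trace.
Run σ = ⟨c⟩ on Q: start {n0}
  after c @ step 1: ∅  — Q cannot continue

c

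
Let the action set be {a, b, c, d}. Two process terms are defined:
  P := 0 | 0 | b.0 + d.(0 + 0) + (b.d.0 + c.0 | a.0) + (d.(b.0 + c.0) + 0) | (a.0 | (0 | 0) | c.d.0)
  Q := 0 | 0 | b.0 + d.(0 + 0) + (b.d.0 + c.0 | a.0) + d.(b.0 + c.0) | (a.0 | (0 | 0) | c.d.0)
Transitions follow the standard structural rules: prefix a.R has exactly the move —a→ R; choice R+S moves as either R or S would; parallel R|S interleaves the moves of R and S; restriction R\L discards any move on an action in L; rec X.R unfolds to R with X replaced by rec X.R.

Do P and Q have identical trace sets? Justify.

P's transition system — 25 states:
  u0 = 0 | 0 | b.0 + d.(0 + 0) + (b.d.0 + c.0 | a.0) + (d.(b.0 + c.0) + 0) | (a.0 | (0 | 0) | c.d.0) ⊢ --a--▸ u1, --a--▸ u2, --b--▸ u3, --b--▸ u4, --c--▸ u5, --c--▸ u6, --d--▸ u7, --d--▸ u8
  u1 = (d.(b.0 + c.0) + 0) | (0 | (0 | 0) | c.d.0) ⊢ --c--▸ u9, --d--▸ u10
  u2 = c.0 | 0 ⊢ --c--▸ u11
  u3 = 0 | 0 | 0 ⊢ stopped
  u4 = d.0 ⊢ --d--▸ u12
  u5 = (d.(b.0 + c.0) + 0) | (a.0 | (0 | 0) | d.0) ⊢ --a--▸ u9, --d--▸ u13, --d--▸ u14
  u6 = 0 | a.0 ⊢ --a--▸ u11
  u7 = (b.0 + c.0) | (a.0 | (0 | 0) | c.d.0) ⊢ --a--▸ u10, --b--▸ u15, --c--▸ u13, --c--▸ u15
  u8 = 0 + 0 ⊢ stopped
  u9 = (d.(b.0 + c.0) + 0) | (0 | (0 | 0) | d.0) ⊢ --d--▸ u16, --d--▸ u17
  u10 = (b.0 + c.0) | (0 | (0 | 0) | c.d.0) ⊢ --b--▸ u18, --c--▸ u16, --c--▸ u18
  u11 = 0 | 0 ⊢ stopped
  u12 = 0 ⊢ stopped
  u13 = (b.0 + c.0) | (a.0 | (0 | 0) | d.0) ⊢ --a--▸ u16, --b--▸ u19, --c--▸ u19, --d--▸ u20
  u14 = (d.(b.0 + c.0) + 0) | (a.0 | (0 | 0) | 0) ⊢ --a--▸ u17, --d--▸ u20
  u15 = 0 | (a.0 | (0 | 0) | c.d.0) ⊢ --a--▸ u18, --c--▸ u19
  u16 = (b.0 + c.0) | (0 | (0 | 0) | d.0) ⊢ --b--▸ u21, --c--▸ u21, --d--▸ u22
  u17 = (d.(b.0 + c.0) + 0) | (0 | (0 | 0) | 0) ⊢ --d--▸ u22
  u18 = 0 | (0 | (0 | 0) | c.d.0) ⊢ --c--▸ u21
  u19 = 0 | (a.0 | (0 | 0) | d.0) ⊢ --a--▸ u21, --d--▸ u23
  u20 = (b.0 + c.0) | (a.0 | (0 | 0) | 0) ⊢ --a--▸ u22, --b--▸ u23, --c--▸ u23
  u21 = 0 | (0 | (0 | 0) | d.0) ⊢ --d--▸ u24
  u22 = (b.0 + c.0) | (0 | (0 | 0) | 0) ⊢ --b--▸ u24, --c--▸ u24
  u23 = 0 | (a.0 | (0 | 0) | 0) ⊢ --a--▸ u24
  u24 = 0 | (0 | (0 | 0) | 0) ⊢ stopped
Q's transition system — 25 states:
  v0 = 0 | 0 | b.0 + d.(0 + 0) + (b.d.0 + c.0 | a.0) + d.(b.0 + c.0) | (a.0 | (0 | 0) | c.d.0) ⊢ --a--▸ v1, --a--▸ v2, --b--▸ v3, --b--▸ v4, --c--▸ v5, --c--▸ v6, --d--▸ v7, --d--▸ v8
  v1 = c.0 | 0 ⊢ --c--▸ v9
  v2 = d.(b.0 + c.0) | (0 | (0 | 0) | c.d.0) ⊢ --c--▸ v10, --d--▸ v11
  v3 = 0 | 0 | 0 ⊢ stopped
  v4 = d.0 ⊢ --d--▸ v12
  v5 = 0 | a.0 ⊢ --a--▸ v9
  v6 = d.(b.0 + c.0) | (a.0 | (0 | 0) | d.0) ⊢ --a--▸ v10, --d--▸ v13, --d--▸ v14
  v7 = (b.0 + c.0) | (a.0 | (0 | 0) | c.d.0) ⊢ --a--▸ v11, --b--▸ v15, --c--▸ v13, --c--▸ v15
  v8 = 0 + 0 ⊢ stopped
  v9 = 0 | 0 ⊢ stopped
  v10 = d.(b.0 + c.0) | (0 | (0 | 0) | d.0) ⊢ --d--▸ v16, --d--▸ v17
  v11 = (b.0 + c.0) | (0 | (0 | 0) | c.d.0) ⊢ --b--▸ v18, --c--▸ v16, --c--▸ v18
  v12 = 0 ⊢ stopped
  v13 = (b.0 + c.0) | (a.0 | (0 | 0) | d.0) ⊢ --a--▸ v16, --b--▸ v19, --c--▸ v19, --d--▸ v20
  v14 = d.(b.0 + c.0) | (a.0 | (0 | 0) | 0) ⊢ --a--▸ v17, --d--▸ v20
  v15 = 0 | (a.0 | (0 | 0) | c.d.0) ⊢ --a--▸ v18, --c--▸ v19
  v16 = (b.0 + c.0) | (0 | (0 | 0) | d.0) ⊢ --b--▸ v21, --c--▸ v21, --d--▸ v22
  v17 = d.(b.0 + c.0) | (0 | (0 | 0) | 0) ⊢ --d--▸ v22
  v18 = 0 | (0 | (0 | 0) | c.d.0) ⊢ --c--▸ v21
  v19 = 0 | (a.0 | (0 | 0) | d.0) ⊢ --a--▸ v21, --d--▸ v23
  v20 = (b.0 + c.0) | (a.0 | (0 | 0) | 0) ⊢ --a--▸ v22, --b--▸ v23, --c--▸ v23
  v21 = 0 | (0 | (0 | 0) | d.0) ⊢ --d--▸ v24
  v22 = (b.0 + c.0) | (0 | (0 | 0) | 0) ⊢ --b--▸ v24, --c--▸ v24
  v23 = 0 | (a.0 | (0 | 0) | 0) ⊢ --a--▸ v24
  v24 = 0 | (0 | (0 | 0) | 0) ⊢ stopped
Partition-refinement fixed point:
  B0 = {u0, v0}
  B1 = {u2, v1}
  B2 = {u11, u12, u24, u3, u8, v12, v24, v3, v8, v9}
  B3 = {u1, v2}
  B4 = {u9, v10}
  B5 = {u17, v17}
  B6 = {u22, v22}
  B7 = {u16, v16}
  B8 = {u21, u4, v21, v4}
  B9 = {u10, v11}
  B10 = {u18, v18}
  B11 = {u23, u6, v23, v5}
  B12 = {u7, v7}
  B13 = {u15, v15}
  B14 = {u19, v19}
  B15 = {u13, v13}
  B16 = {u20, v20}
  B17 = {u5, v6}
  B18 = {u14, v14}
u0 ∈ B0, v0 ∈ B0 → same block
Bisimilar ⇒ trace-equivalent.

YES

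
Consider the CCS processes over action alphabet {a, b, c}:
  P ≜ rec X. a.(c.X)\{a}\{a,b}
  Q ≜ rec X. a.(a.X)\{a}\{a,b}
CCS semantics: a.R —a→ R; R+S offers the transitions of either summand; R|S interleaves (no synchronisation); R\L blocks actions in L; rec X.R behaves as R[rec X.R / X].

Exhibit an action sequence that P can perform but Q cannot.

Reachable graph of P (3 states):
  p0 = rec X. a.(c.X)\{a}\{a,b} → =a=> p1
  p1 = (c.(rec X. a.(c.X)\{a}\{a,b}))\{a}\{a,b} → =c=> p2
  p2 = (rec X. a.(c.X)\{a}\{a,b})\{a}\{a,b} → stopped
Reachable graph of Q (2 states):
  q0 = rec X. a.(a.X)\{a}\{a,b} → =a=> q1
  q1 = (a.(rec X. a.(a.X)\{a}\{a,b}))\{a}\{a,b} → stopped
Trace ⟨ac⟩ through P, begin at {p0}:
  step 1 (a): {p1}
  step 2 (c): {p2}
  ✓ P
Trace ⟨ac⟩ through Q, begin at {q0}:
  step 1 (a): {q1}
  step 2 (c): ∅ (Q stuck)

ac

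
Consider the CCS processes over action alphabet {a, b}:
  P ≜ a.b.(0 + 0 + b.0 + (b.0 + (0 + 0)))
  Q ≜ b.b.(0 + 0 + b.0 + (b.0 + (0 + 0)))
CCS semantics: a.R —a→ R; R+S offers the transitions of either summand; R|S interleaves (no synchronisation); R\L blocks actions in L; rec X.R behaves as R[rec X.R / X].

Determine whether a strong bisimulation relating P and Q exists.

NO

LTS(P): 4 reachable states
  p0 = a.b.(0 + 0 + b.0 + (b.0 + (0 + 0))) ⊢ —a→ p1
  p1 = b.(0 + 0 + b.0 + (b.0 + (0 + 0))) ⊢ —b→ p2
  p2 = 0 + 0 + b.0 + (b.0 + (0 + 0)) ⊢ —b→ p3
  p3 = 0 ⊢ stopped
LTS(Q): 4 reachable states
  q0 = b.b.(0 + 0 + b.0 + (b.0 + (0 + 0))) ⊢ —b→ q1
  q1 = b.(0 + 0 + b.0 + (b.0 + (0 + 0))) ⊢ —b→ q2
  q2 = 0 + 0 + b.0 + (b.0 + (0 + 0)) ⊢ —b→ q3
  q3 = 0 ⊢ stopped
Partition-refinement fixed point:
  B0 = {p0}
  B1 = {p1, q1}
  B2 = {p2, q2}
  B3 = {p3, q3}
  B4 = {q0}
p0 ∈ B0, q0 ∈ B4 → different blocks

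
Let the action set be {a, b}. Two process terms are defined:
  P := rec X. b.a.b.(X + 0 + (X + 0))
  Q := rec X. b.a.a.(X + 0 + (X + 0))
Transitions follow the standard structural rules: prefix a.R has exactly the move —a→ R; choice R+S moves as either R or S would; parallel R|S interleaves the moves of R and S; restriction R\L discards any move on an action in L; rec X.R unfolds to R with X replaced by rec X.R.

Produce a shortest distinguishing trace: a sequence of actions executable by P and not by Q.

bab

Reachable graph of P (4 states):
  p0 = rec X. b.a.b.(X + 0 + (X + 0)) :: =b=> p1
  p1 = a.b.((rec X. b.a.b.(X + 0 + (X + 0))) + 0 + ((rec X. b.a.b.(X + 0 + (X + 0))) + 0)) :: =a=> p2
  p2 = b.((rec X. b.a.b.(X + 0 + (X + 0))) + 0 + ((rec X. b.a.b.(X + 0 + (X + 0))) + 0)) :: =b=> p3
  p3 = (rec X. b.a.b.(X + 0 + (X + 0))) + 0 + ((rec X. b.a.b.(X + 0 + (X + 0))) + 0) :: =b=> p1
Reachable graph of Q (4 states):
  q0 = rec X. b.a.a.(X + 0 + (X + 0)) :: =b=> q1
  q1 = a.a.((rec X. b.a.a.(X + 0 + (X + 0))) + 0 + ((rec X. b.a.a.(X + 0 + (X + 0))) + 0)) :: =a=> q2
  q2 = a.((rec X. b.a.a.(X + 0 + (X + 0))) + 0 + ((rec X. b.a.a.(X + 0 + (X + 0))) + 0)) :: =a=> q3
  q3 = (rec X. b.a.a.(X + 0 + (X + 0))) + 0 + ((rec X. b.a.a.(X + 0 + (X + 0))) + 0) :: =b=> q1
Executing bab from P (initial set {p0}):
  after b @ step 1: {p1}
  after a @ step 2: {p2}
  after b @ step 3: {p3}
  — P admits the full trace.
Executing bab from Q (initial set {q0}):
  after b @ step 1: {q1}
  after a @ step 2: {q2}
  after b @ step 3: ∅ (Q stuck)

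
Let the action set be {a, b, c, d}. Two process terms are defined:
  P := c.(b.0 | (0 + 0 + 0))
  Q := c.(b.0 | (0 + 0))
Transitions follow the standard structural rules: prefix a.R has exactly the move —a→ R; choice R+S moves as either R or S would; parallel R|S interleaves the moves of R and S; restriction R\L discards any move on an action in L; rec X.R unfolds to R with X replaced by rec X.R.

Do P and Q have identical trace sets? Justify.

YES

P's transition system — 3 states:
  m0 = c.(b.0 | (0 + 0 + 0)) ⊢ —c→ m1
  m1 = b.0 | (0 + 0 + 0) ⊢ —b→ m2
  m2 = 0 | (0 + 0 + 0) ⊢ ·
Q's transition system — 3 states:
  n0 = c.(b.0 | (0 + 0)) ⊢ —c→ n1
  n1 = b.0 | (0 + 0) ⊢ —b→ n2
  n2 = 0 | (0 + 0) ⊢ ·
Bisimilarity quotient blocks:
  B0 = {m0, n0}
  B1 = {m1, n1}
  B2 = {m2, n2}
m0 ∈ B0, n0 ∈ B0 → same block
Bisimilar ⇒ trace-equivalent.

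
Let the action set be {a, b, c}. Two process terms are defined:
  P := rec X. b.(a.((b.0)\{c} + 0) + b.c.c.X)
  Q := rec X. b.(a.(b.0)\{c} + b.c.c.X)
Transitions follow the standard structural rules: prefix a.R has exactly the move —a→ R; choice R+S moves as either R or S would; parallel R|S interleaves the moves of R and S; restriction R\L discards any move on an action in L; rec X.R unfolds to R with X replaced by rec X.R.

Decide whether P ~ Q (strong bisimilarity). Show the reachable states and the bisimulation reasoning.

bisimilar

P's transition system — 6 states:
  s0 = rec X. b.(a.((b.0)\{c} + 0) + b.c.c.X) :: --b--▸ s1
  s1 = a.((b.0)\{c} + 0) + b.c.c.(rec X. b.(a.((b.0)\{c} + 0) + b.c.c.X)) :: --a--▸ s2, --b--▸ s3
  s2 = (b.0)\{c} + 0 :: --b--▸ s4
  s3 = c.c.(rec X. b.(a.((b.0)\{c} + 0) + b.c.c.X)) :: --c--▸ s5
  s4 = 0\{c} :: stopped
  s5 = c.(rec X. b.(a.((b.0)\{c} + 0) + b.c.c.X)) :: --c--▸ s0
Q's transition system — 6 states:
  t0 = rec X. b.(a.(b.0)\{c} + b.c.c.X) :: --b--▸ t1
  t1 = a.(b.0)\{c} + b.c.c.(rec X. b.(a.(b.0)\{c} + b.c.c.X)) :: --a--▸ t2, --b--▸ t3
  t2 = (b.0)\{c} :: --b--▸ t4
  t3 = c.c.(rec X. b.(a.(b.0)\{c} + b.c.c.X)) :: --c--▸ t5
  t4 = 0\{c} :: stopped
  t5 = c.(rec X. b.(a.(b.0)\{c} + b.c.c.X)) :: --c--▸ t0
Partition-refinement fixed point:
  B0 = {s0, t0}
  B1 = {s1, t1}
  B2 = {s2, t2}
  B3 = {s4, t4}
  B4 = {s3, t3}
  B5 = {s5, t5}
s0 ∈ B0, t0 ∈ B0 → same block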